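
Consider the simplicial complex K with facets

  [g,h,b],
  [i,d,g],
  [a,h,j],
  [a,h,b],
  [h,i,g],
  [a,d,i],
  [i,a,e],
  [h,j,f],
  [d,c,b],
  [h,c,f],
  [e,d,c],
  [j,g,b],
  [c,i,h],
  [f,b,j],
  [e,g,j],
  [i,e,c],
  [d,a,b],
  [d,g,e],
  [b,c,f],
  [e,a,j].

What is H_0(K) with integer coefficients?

K has 10 vertices, 30 edges, 20 triangles.
rank ∂_0 = 0, rank ∂_1 = 9 ⇒ b_0 = 10 − 0 − 9 = 1; all invariant factors of ∂_1 are 1 so no torsion. So H_0 = Z.

H_0 = Z.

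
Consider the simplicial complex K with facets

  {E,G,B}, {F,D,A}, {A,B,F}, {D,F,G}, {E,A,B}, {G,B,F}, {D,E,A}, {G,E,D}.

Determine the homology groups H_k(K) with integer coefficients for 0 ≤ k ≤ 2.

H_0 = Z,  H_1 = 0,  H_2 = Z.

Take the total order A < B < D < E < F < G on the vertex set. Then K (dimension 2) consists of the simplices:

  0-simplices (6): A, B, D, E, F, G
  1-simplices (12): AB, AD, AE, AF, BE, BF, BG, DE, DF, DG, EG, FG
  2-simplices (8): ABE, ABF, ADE, ADF, BEG, BFG, DEG, DFG

giving chain groups C_0 ≅ Z^6, C_1 ≅ Z^12, C_2 ≅ Z^8.

The boundary map ∂_1: C_1 → C_0 maps an edge to its endpoints' difference, ∂[p,q] = q − p. For instance
  ∂AB = B − A.
This gives a 6×12 integer matrix of rank 5; reducing to Smith normal form yields diagonal entries (1,1,1,1,1).

The boundary map ∂_2: C_2 → C_1 acts by ∂[p,q,r] = [q,r] − [p,r] + [p,q]. For instance
  ∂DEG = EG − DG + DE,
  ∂ADF = DF − AF + AD.
The 12×8 boundary matrix has rank 7 and Smith normal form diag(1,1,1,1,1,1,1).

From H_k ≅ ker(∂_k) / im(∂_{k+1}) we obtain:

  H_0: rank C_0 − rank ∂_1 = 6 − 5 = 1, and the invariant factors of ∂_1 are all 1, so H_0 = Z.
  H_1: rank ker ∂_1 − rank ∂_2 = (12 − 5) − 7 = 0, and the invariant factors of ∂_2 are all 1, so H_1 = 0.
  H_2: rank ker ∂_2 − rank ∂_3 = (8 − 7) − 0 = 1, and there is no ∂_3, so H_2 = Z.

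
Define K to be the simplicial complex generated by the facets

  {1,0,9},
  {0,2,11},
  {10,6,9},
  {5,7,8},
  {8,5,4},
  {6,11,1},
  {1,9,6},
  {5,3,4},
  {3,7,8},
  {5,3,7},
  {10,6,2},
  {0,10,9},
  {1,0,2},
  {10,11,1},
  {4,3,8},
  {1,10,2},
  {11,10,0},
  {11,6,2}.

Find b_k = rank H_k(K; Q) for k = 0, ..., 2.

Fix the vertex order 0 < 1 < 2 < 3 < 4 < 5 < 6 < 7 < 8 < 9 < 10 < 11 and write every simplex with vertices in increasing order. Then dim K = 2 and the simplices of K are:

  0-simplices (12): [0], [1], [2], [3], [4], [5], [6], [7], [8], [9], [10], [11]
  1-simplices (27): (27 of them)
  2-simplices (18): (18 of them)

so the chain groups are C_0 ≅ Z^12, C_1 ≅ Z^27, C_2 ≅ Z^18.

Boundary ∂_1: C_1 → C_0 sends each edge [p,q] (with p < q) to q − p. For instance
  ∂[0,1] = [1] − [0].
The 12×27 boundary matrix has rank 10 and Smith normal form diag(1,1,1,1,1,1,1,1,1,1).

The boundary map ∂_2: C_2 → C_1 sends each 2-simplex [p,q,r] to [q,r] − [p,r] + [p,q]. For instance
  ∂[6,9,10] = [9,10] − [6,10] + [6,9],
  ∂[0,9,10] = [9,10] − [0,10] + [0,9].
The resulting 27×18 matrix has rank 17, and its Smith normal form has invariant factors (1,1,1,1,1,1,1,1,1,1,1,1,1,1,1,1,2).

Now H_k = ker ∂_k / im ∂_{k+1}, so:

  H_0: rank C_0 − rank ∂_1 = 12 − 10 = 2, and the invariant factors of ∂_1 are all 1, so H_0 = Z^2.
  H_1: rank ker ∂_1 − rank ∂_2 = (27 − 10) − 17 = 0, and ∂_2 has invariant factor 2 > 1, so H_1 = Z/2.
  H_2: rank ker ∂_2 − rank ∂_3 = (18 − 17) − 0 = 1, and there is no ∂_3, so H_2 = Z.

As a check, the Euler characteristic is 12 − 27 + 18 = 3, which agrees with 2 − 0 + 1 = 3.
(K is a triangulation of the disjoint union of the real projective plane RP^2 and the 2-sphere S^2.)

Hence the Betti numbers are b_0 = 2, b_1 = 0, b_2 = 1.

b_0 = 2, b_1 = 0, b_2 = 1.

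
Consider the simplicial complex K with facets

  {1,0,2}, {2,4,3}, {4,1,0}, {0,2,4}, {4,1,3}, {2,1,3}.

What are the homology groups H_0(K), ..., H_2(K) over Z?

We work with the vertex ordering 0 < 1 < 2 < 3 < 4. The simplices of K, each written with vertices in increasing order, are:

  0-simplices (5): [0], [1], [2], [3], [4]
  1-simplices (9): [0,1], [0,2], [0,4], [1,2], [1,3], [1,4], [2,3], [2,4], [3,4]
  2-simplices (6): [0,1,2], [0,1,4], [0,2,4], [1,2,3], [1,3,4], [2,3,4]

giving chain groups C_0 ≅ Z^5, C_1 ≅ Z^9, C_2 ≅ Z^6.

Boundary ∂_1: C_1 → C_0 is given by ∂[p,q] = [q] − [p].
This gives a 5×9 integer matrix of rank 4; reducing to Smith normal form yields diagonal entries (1,1,1,1).

∂_2: C_2 → C_1 sends each 2-simplex [p,q,r] to [q,r] − [p,r] + [p,q]. For instance
  ∂[1,3,4] = [3,4] − [1,4] + [1,3],
  ∂[0,1,4] = [1,4] − [0,4] + [0,1].
The resulting 9×6 matrix has rank 5, and its Smith normal form has invariant factors (1,1,1,1,1).

Reading off H_k = ker ∂_k / im ∂_{k+1}:

  H_0: rank C_0 − rank ∂_1 = 5 − 4 = 1, and the invariant factors of ∂_1 are all 1, so H_0 = Z.
  H_1: rank ker ∂_1 − rank ∂_2 = (9 − 4) − 5 = 0, and the invariant factors of ∂_2 are all 1, so H_1 = 0.
  H_2: rank ker ∂_2 − rank ∂_3 = (6 − 5) − 0 = 1, and there is no ∂_3, so H_2 = Z.

(K is a triangulation of the 2-sphere S^2.)

H_0 = Z,  H_1 = 0,  H_2 = Z.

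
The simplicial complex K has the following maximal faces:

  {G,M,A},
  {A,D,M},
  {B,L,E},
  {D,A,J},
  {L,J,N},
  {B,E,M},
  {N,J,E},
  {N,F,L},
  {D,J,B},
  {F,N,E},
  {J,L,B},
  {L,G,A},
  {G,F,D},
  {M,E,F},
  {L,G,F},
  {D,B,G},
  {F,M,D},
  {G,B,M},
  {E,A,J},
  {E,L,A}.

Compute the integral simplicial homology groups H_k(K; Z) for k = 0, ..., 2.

H_0 ≅ Z,  H_1 ≅ Z ⊕ Z/2Z,  H_2 = 0.

Take the total order A < B < D < E < F < G < J < L < M < N on the vertex set. Then K (dimension 2) consists of the simplices:

  0-simplices (10): A, B, D, E, F, G, J, L, M, N
  1-simplices (30): AD, AE, AG, AJ, AL, AM, BD, BE, BG, BJ, BL, BM, DF, DG, DJ, DM, EF, EJ, EL, EM, EN, FG, FL, FM, FN, GL, GM, JL, JN, LN
  2-simplices (20): ADJ, ADM, AEJ, AEL, AGL, AGM, BDG, BDJ, BEL, BEM, BGM, BJL, DFG, DFM, EFM, EFN, EJN, FGL, FLN, JLN

giving chain groups C_0 ≅ Z^10, C_1 ≅ Z^30, C_2 ≅ Z^20.

Boundary ∂_1: C_1 → C_0 sends each edge [p,q] (with p < q) to q − p. For instance
  ∂JN = N − J.
The 10×30 boundary matrix has rank 9 and Smith normal form diag(1,1,1,1,1,1,1,1,1).

Boundary ∂_2: C_2 → C_1 maps a triangle to the signed sum of its edges. For instance
  ∂FGL = GL − FL + FG,
  ∂FLN = LN − FN + FL.
This gives a 30×20 integer matrix of rank 20; reducing to Smith normal form yields diagonal entries (1,1,1,1,1,1,1,1,1,1,1,1,1,1,1,1,1,1,1,2).

From H_k ≅ ker(∂_k) / im(∂_{k+1}) we obtain:

  H_0: rank C_0 − rank ∂_1 = 10 − 9 = 1, and the invariant factors of ∂_1 are all 1, so H_0 = Z.
  H_1: rank ker ∂_1 − rank ∂_2 = (30 − 9) − 20 = 1, and ∂_2 has invariant factor 2 > 1, so H_1 = Z ⊕ Z/2Z.
  H_2: rank ker ∂_2 − rank ∂_3 = (20 − 20) − 0 = 0, and there is no ∂_3, so H_2 = 0.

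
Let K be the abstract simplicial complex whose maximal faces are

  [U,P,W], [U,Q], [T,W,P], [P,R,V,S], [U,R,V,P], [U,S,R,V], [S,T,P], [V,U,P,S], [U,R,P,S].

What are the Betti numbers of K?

Fix the vertex order P < Q < R < S < T < U < V < W and write every simplex with vertices in increasing order. Then dim K = 3 and the simplices of K are:

  0-simplices (8): P, Q, R, S, T, U, V, W
  1-simplices (16): PR, PS, PT, PU, PV, PW, QU, RS, RU, RV, ST, SU, SV, TW, UV, UW
  2-simplices (13): PRS, PRU, PRV, PST, PSU, PSV, PTW, PUV, PUW, RSU, RSV, RUV, SUV
  3-simplices (5): PRSU, PRSV, PRUV, PSUV, RSUV

Hence C_0 ≅ Z^8, C_1 ≅ Z^16, C_2 ≅ Z^13, C_3 ≅ Z^5.

Boundary ∂_1: C_1 → C_0 is given by ∂[p,q] = [q] − [p]. For instance
  ∂RS = S − R.
This gives a 8×16 integer matrix of rank 7; reducing to Smith normal form yields diagonal entries (1,1,1,1,1,1,1).

Boundary ∂_2: C_2 → C_1 acts by ∂[p,q,r] = [q,r] − [p,r] + [p,q]. For instance
  ∂PSV = SV − PV + PS,
  ∂PRV = RV − PV + PR.
The resulting 16×13 matrix has rank 9, and its Smith normal form has invariant factors (1,1,1,1,1,1,1,1,1).

∂_3: C_3 → C_2 sends each 3-simplex σ to the alternating sum Σ_i (−1)^i (σ with its i-th vertex removed). For instance
  ∂RSUV = SUV − RUV + RSV − RSU,
  ∂PSUV = SUV − PUV + PSV − PSU.
As a 13×5 matrix over Z this has rank 4, with invariant factors (1,1,1,1).

From H_k ≅ ker(∂_k) / im(∂_{k+1}) we obtain:

  H_0: rank C_0 − rank ∂_1 = 8 − 7 = 1, and the invariant factors of ∂_1 are all 1, so H_0 = Z.
  H_1: rank ker ∂_1 − rank ∂_2 = (16 − 7) − 9 = 0, and the invariant factors of ∂_2 are all 1, so H_1 = 0.
  H_2: rank ker ∂_2 − rank ∂_3 = (13 − 9) − 4 = 0, and the invariant factors of ∂_3 are all 1, so H_2 = 0.
  H_3: rank ker ∂_3 − rank ∂_4 = (5 − 4) − 0 = 1, and there is no ∂_4, so H_3 = Z.

As a check, the Euler characteristic is 8 − 16 + 13 − 5 = 0, which agrees with 1 − 0 + 0 − 1 = 0.

Hence the Betti numbers are b_0 = 1, b_1 = 0, b_2 = 0, b_3 = 1.

b_0 = 1, b_1 = 0, b_2 = 0, b_3 = 1.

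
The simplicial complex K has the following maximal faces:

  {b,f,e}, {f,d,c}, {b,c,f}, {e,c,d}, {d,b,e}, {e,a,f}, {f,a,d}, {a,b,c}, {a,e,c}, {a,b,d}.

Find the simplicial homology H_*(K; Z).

H_0 ≅ Z,  H_1 ≅ Z/2,  H_2 = 0.

We work with the vertex ordering a < b < c < d < e < f. The simplices of K, each written with vertices in increasing order, are:

  0-simplices (6): a, b, c, d, e, f
  1-simplices (15): ab, ac, ad, ae, af, bc, bd, be, bf, cd, ce, cf, de, df, ef
  2-simplices (10): abc, abd, ace, adf, aef, bcf, bde, bef, cde, cdf

giving chain groups C_0 ≅ Z^6, C_1 ≅ Z^15, C_2 ≅ Z^10.

∂_1: C_1 → C_0 maps an edge to its endpoints' difference, ∂[p,q] = q − p. For instance
  ∂cd = d − c.
The 6×15 boundary matrix has rank 5 and Smith normal form diag(1,1,1,1,1).

∂_2: C_2 → C_1 acts by ∂[p,q,r] = [q,r] − [p,r] + [p,q]. For instance
  ∂cde = de − ce + cd,
  ∂aef = ef − af + ae.
The 15×10 boundary matrix has rank 10 and Smith normal form diag(1,1,1,1,1,1,1,1,1,2).

From H_k ≅ ker(∂_k) / im(∂_{k+1}) we obtain:

  H_0: rank C_0 − rank ∂_1 = 6 − 5 = 1, and the invariant factors of ∂_1 are all 1, so H_0 ≅ Z.
  H_1: rank ker ∂_1 − rank ∂_2 = (15 − 5) − 10 = 0, and ∂_2 has invariant factor 2 > 1, so H_1 ≅ Z/2.
  H_2: rank ker ∂_2 − rank ∂_3 = (10 − 10) − 0 = 0, and there is no ∂_3, so H_2 ≅ 0.

As a check, the Euler characteristic is 6 − 15 + 10 = 1, which agrees with 1 − 0 + 0 = 1.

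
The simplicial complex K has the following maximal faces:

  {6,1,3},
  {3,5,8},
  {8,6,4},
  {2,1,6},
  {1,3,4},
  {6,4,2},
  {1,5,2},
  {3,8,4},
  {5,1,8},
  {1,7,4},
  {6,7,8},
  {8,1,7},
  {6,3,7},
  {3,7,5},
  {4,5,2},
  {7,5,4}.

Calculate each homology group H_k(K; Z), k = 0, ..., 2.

Order the vertices as 1 < 2 < 3 < 4 < 5 < 6 < 7 < 8. Listing each simplex with vertices in this order, K has dimension 2 with simplices:

  0-simplices (8): [1], [2], [3], [4], [5], [6], [7], [8]
  1-simplices (24): (24 of them)
  2-simplices (16): [1,2,5], [1,2,6], [1,3,4], [1,3,6], [1,4,7], [1,5,8], [1,7,8], [2,4,5], [2,4,6], [3,4,8], [3,5,7], [3,5,8], [3,6,7], [4,5,7], [4,6,8], [6,7,8]

giving chain groups C_0 ≅ Z^8, C_1 ≅ Z^24, C_2 ≅ Z^16.

∂_1: C_1 → C_0 sends each edge [p,q] (with p < q) to q − p.
The 8×24 boundary matrix has rank 7 and Smith normal form diag(1,1,1,1,1,1,1).

The boundary map ∂_2: C_2 → C_1 maps a triangle to the signed sum of its edges. For instance
  ∂[1,3,4] = [3,4] − [1,4] + [1,3],
  ∂[4,5,7] = [5,7] − [4,7] + [4,5].
As a 24×16 matrix over Z this has rank 15, with invariant factors (1,1,1,1,1,1,1,1,1,1,1,1,1,1,1).

Now H_k = ker ∂_k / im ∂_{k+1}, so:

  H_0: rank C_0 − rank ∂_1 = 8 − 7 = 1, and the invariant factors of ∂_1 are all 1, so H_0 ≅ Z.
  H_1: rank ker ∂_1 − rank ∂_2 = (24 − 7) − 15 = 2, and the invariant factors of ∂_2 are all 1, so H_1 ≅ Z^2.
  H_2: rank ker ∂_2 − rank ∂_3 = (16 − 15) − 0 = 1, and there is no ∂_3, so H_2 ≅ Z.

(K is a triangulation of the torus T^2.)

H_0 ≅ Z,  H_1 ≅ Z^2,  H_2 ≅ Z.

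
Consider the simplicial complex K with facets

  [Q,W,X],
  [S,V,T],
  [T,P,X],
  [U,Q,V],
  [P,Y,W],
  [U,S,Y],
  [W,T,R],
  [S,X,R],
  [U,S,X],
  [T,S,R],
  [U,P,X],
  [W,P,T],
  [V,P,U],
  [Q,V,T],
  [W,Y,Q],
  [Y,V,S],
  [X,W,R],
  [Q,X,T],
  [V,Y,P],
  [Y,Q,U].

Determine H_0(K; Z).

H_0 = Z.

Fix the vertex order P < Q < R < S < T < U < V < W < X < Y and write every simplex with vertices in increasing order. Then dim K = 2 and the simplices of K are:

  0-simplices (10): P, Q, R, S, T, U, V, W, X, Y
  1-simplices (30): PT, PU, PV, PW, PX, PY, QT, QU, QV, QW, QX, QY, RS, RT, RW, RX, ST, SU, SV, SX, SY, TV, TW, TX, UV, UX, UY, VY, WX, WY
  2-simplices (20): PTW, PTX, PUV, PUX, PVY, PWY, QTV, QTX, QUV, QUY, QWX, QWY, RST, RSX, RTW, RWX, STV, SUX, SUY, SVY

so the chain groups are C_0 ≅ Z^10, C_1 ≅ Z^30, C_2 ≅ Z^20.

Boundary ∂_1: C_1 → C_0 sends each edge [p,q] (with p < q) to q − p. For instance
  ∂UV = V − U.
The resulting 10×30 matrix has rank 9, and its Smith normal form has invariant factors (1,1,1,1,1,1,1,1,1).

Boundary ∂_2: C_2 → C_1 acts by ∂[p,q,r] = [q,r] − [p,r] + [p,q]. For instance
  ∂QWX = WX − QX + QW,
  ∂PVY = VY − PY + PV.
This gives a 30×20 integer matrix of rank 20; reducing to Smith normal form yields diagonal entries (1,1,1,1,1,1,1,1,1,1,1,1,1,1,1,1,1,1,1,2).

Now H_k = ker ∂_k / im ∂_{k+1}, so:

  H_0: rank C_0 − rank ∂_1 = 10 − 9 = 1, and the invariant factors of ∂_1 are all 1, so H_0 = Z.

(K is a triangulation of the Klein bottle.)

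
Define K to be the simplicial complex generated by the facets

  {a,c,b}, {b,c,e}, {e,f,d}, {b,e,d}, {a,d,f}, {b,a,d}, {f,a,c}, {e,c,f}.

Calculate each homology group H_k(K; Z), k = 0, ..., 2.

H_0 ≅ Z,  H_1 = 0,  H_2 ≅ Z.

Take the total order a < b < c < d < e < f on the vertex set. Then K (dimension 2) consists of the simplices:

  0-simplices (6): a, b, c, d, e, f
  1-simplices (12): ab, ac, ad, af, bc, bd, be, ce, cf, de, df, ef
  2-simplices (8): abc, abd, acf, adf, bce, bde, cef, def

Hence C_0 ≅ Z^6, C_1 ≅ Z^12, C_2 ≅ Z^8.

The boundary map ∂_1: C_1 → C_0 maps an edge to its endpoints' difference, ∂[p,q] = q − p.
This gives a 6×12 integer matrix of rank 5; reducing to Smith normal form yields diagonal entries (1,1,1,1,1).

The boundary map ∂_2: C_2 → C_1 maps a triangle to the signed sum of its edges. For instance
  ∂def = ef − df + de,
  ∂bde = de − be + bd.
The 12×8 boundary matrix has rank 7 and Smith normal form diag(1,1,1,1,1,1,1).

Computing H_k = (kernel of ∂_k) / (image of ∂_{k+1}):

  H_0: rank C_0 − rank ∂_1 = 6 − 5 = 1, and the invariant factors of ∂_1 are all 1, so H_0 ≅ Z.
  H_1: rank ker ∂_1 − rank ∂_2 = (12 − 5) − 7 = 0, and the invariant factors of ∂_2 are all 1, so H_1 ≅ 0.
  H_2: rank ker ∂_2 − rank ∂_3 = (8 − 7) − 0 = 1, and there is no ∂_3, so H_2 ≅ Z.

(K is a triangulation of the 2-sphere S^2.)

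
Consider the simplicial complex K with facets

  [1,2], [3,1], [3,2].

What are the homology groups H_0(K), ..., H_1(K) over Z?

Order the vertices as 1 < 2 < 3. Listing each simplex with vertices in this order, K has dimension 1 with simplices:

  0-simplices (3): [1], [2], [3]
  1-simplices (3): [1,2], [1,3], [2,3]

Hence C_0 ≅ Z^3, C_1 ≅ Z^3.

Boundary ∂_1: C_1 → C_0 maps an edge to its endpoints' difference, ∂[p,q] = q − p. For instance
  ∂[1,3] = [3] − [1].
The resulting 3×3 matrix has rank 2, and its Smith normal form has invariant factors (1,1).

Computing H_k = (kernel of ∂_k) / (image of ∂_{k+1}):

  H_0: rank C_0 − rank ∂_1 = 3 − 2 = 1, and the invariant factors of ∂_1 are all 1, so H_0 ≅ Z.
  H_1: rank ker ∂_1 − rank ∂_2 = (3 − 2) − 0 = 1, and there is no ∂_2, so H_1 ≅ Z.

H_0 = Z,  H_1 = Z.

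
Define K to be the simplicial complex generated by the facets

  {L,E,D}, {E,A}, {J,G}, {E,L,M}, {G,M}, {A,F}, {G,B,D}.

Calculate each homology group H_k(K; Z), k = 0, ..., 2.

H_0 = Z,  H_1 = Z,  H_2 = 0.

K has 9 vertices, 12 edges, 3 triangles.
rank ∂_0 = 0, rank ∂_1 = 8 ⇒ b_0 = 9 − 0 − 8 = 1; all invariant factors of ∂_1 are 1 so no torsion. So H_0 = Z.
rank ∂_1 = 8, rank ∂_2 = 3 ⇒ b_1 = 12 − 8 − 3 = 1; all invariant factors of ∂_2 are 1 so no torsion. So H_1 = Z.
rank ∂_2 = 3, rank ∂_3 = 0 ⇒ b_2 = 3 − 3 − 0 = 0. So H_2 = 0.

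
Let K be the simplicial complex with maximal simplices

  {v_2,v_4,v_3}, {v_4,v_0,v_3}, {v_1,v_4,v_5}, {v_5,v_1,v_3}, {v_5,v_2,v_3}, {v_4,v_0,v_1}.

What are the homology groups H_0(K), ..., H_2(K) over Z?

Fix the vertex order v_0 < v_1 < v_2 < v_3 < v_4 < v_5 and write every simplex with vertices in increasing order. Then dim K = 2 and the simplices of K are:

  0-simplices (6): [v_0], [v_1], [v_2], [v_3], [v_4], [v_5]
  1-simplices (12): [v_0,v_1], [v_0,v_3], [v_0,v_4], [v_1,v_3], [v_1,v_4], [v_1,v_5], [v_2,v_3], [v_2,v_4], [v_2,v_5], [v_3,v_4], [v_3,v_5], [v_4,v_5]
  2-simplices (6): [v_0,v_1,v_4], [v_0,v_3,v_4], [v_1,v_3,v_5], [v_1,v_4,v_5], [v_2,v_3,v_4], [v_2,v_3,v_5]

giving chain groups C_0 ≅ Z^6, C_1 ≅ Z^12, C_2 ≅ Z^6.

Boundary ∂_1: C_1 → C_0 is given by ∂[p,q] = [q] − [p].
As a 6×12 matrix over Z this has rank 5, with invariant factors (1,1,1,1,1).

Boundary ∂_2: C_2 → C_1 sends each 2-simplex [p,q,r] to [q,r] − [p,r] + [p,q]. For instance
  ∂[v_1,v_4,v_5] = [v_4,v_5] − [v_1,v_5] + [v_1,v_4],
  ∂[v_2,v_3,v_5] = [v_3,v_5] − [v_2,v_5] + [v_2,v_3].
As a 12×6 matrix over Z this has rank 6, with invariant factors (1,1,1,1,1,1).

Now H_k = ker ∂_k / im ∂_{k+1}, so:

  H_0: rank C_0 − rank ∂_1 = 6 − 5 = 1, and the invariant factors of ∂_1 are all 1, so H_0 ≅ Z.
  H_1: rank ker ∂_1 − rank ∂_2 = (12 − 5) − 6 = 1, and the invariant factors of ∂_2 are all 1, so H_1 ≅ Z.
  H_2: rank ker ∂_2 − rank ∂_3 = (6 − 6) − 0 = 0, and there is no ∂_3, so H_2 ≅ 0.

As a check, the Euler characteristic is 6 − 12 + 6 = 0, which agrees with 1 − 1 + 0 = 0.

H_0 ≅ Z,  H_1 ≅ Z,  H_2 = 0.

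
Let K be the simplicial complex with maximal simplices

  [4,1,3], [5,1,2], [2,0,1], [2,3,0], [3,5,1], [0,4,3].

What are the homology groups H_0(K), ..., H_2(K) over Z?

We work with the vertex ordering 0 < 1 < 2 < 3 < 4 < 5. The simplices of K, each written with vertices in increasing order, are:

  0-simplices (6): [0], [1], [2], [3], [4], [5]
  1-simplices (12): [0,1], [0,2], [0,3], [0,4], [1,2], [1,3], [1,4], [1,5], [2,3], [2,5], [3,4], [3,5]
  2-simplices (6): [0,1,2], [0,2,3], [0,3,4], [1,2,5], [1,3,4], [1,3,5]

so the chain groups are C_0 ≅ Z^6, C_1 ≅ Z^12, C_2 ≅ Z^6.

∂_1: C_1 → C_0 sends each edge [p,q] (with p < q) to q − p.
As a 6×12 matrix over Z this has rank 5, with invariant factors (1,1,1,1,1).

Boundary ∂_2: C_2 → C_1 maps a triangle to the signed sum of its edges. For instance
  ∂[1,2,5] = [2,5] − [1,5] + [1,2],
  ∂[1,3,4] = [3,4] − [1,4] + [1,3].
As a 12×6 matrix over Z this has rank 6, with invariant factors (1,1,1,1,1,1).

Now H_k = ker ∂_k / im ∂_{k+1}, so:

  H_0: rank C_0 − rank ∂_1 = 6 − 5 = 1, and the invariant factors of ∂_1 are all 1, so H_0 ≅ Z.
  H_1: rank ker ∂_1 − rank ∂_2 = (12 − 5) − 6 = 1, and the invariant factors of ∂_2 are all 1, so H_1 ≅ Z.
  H_2: rank ker ∂_2 − rank ∂_3 = (6 − 6) − 0 = 0, and there is no ∂_3, so H_2 ≅ 0.

As a check, the Euler characteristic is 6 − 12 + 6 = 0, which agrees with 1 − 1 + 0 = 0.
(K is a triangulation of the cylinder S^1 x I.)

H_0 ≅ Z,  H_1 ≅ Z,  H_2 = 0.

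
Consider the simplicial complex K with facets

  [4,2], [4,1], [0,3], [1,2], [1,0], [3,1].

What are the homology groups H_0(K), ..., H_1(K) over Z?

K has 5 vertices, 6 edges.
rank ∂_0 = 0, rank ∂_1 = 4 ⇒ b_0 = 5 − 0 − 4 = 1; all invariant factors of ∂_1 are 1 so no torsion. So H_0 = Z.
rank ∂_1 = 4, rank ∂_2 = 0 ⇒ b_1 = 6 − 4 − 0 = 2. So H_1 = Z^2.

H_0 ≅ Z,  H_1 ≅ Z^2.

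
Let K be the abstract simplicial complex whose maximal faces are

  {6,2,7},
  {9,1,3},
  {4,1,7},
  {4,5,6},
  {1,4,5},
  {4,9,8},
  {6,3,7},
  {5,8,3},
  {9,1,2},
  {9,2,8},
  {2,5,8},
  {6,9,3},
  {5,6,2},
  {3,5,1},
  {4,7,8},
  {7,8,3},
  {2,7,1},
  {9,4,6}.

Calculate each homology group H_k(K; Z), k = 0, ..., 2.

Order the vertices as 1 < 2 < 3 < 4 < 5 < 6 < 7 < 8 < 9. Listing each simplex with vertices in this order, K has dimension 2 with simplices:

  0-simplices (9): [1], [2], [3], [4], [5], [6], [7], [8], [9]
  1-simplices (27): (27 of them)
  2-simplices (18): [1,2,7], [1,2,9], [1,3,5], [1,3,9], [1,4,5], [1,4,7], [2,5,6], [2,5,8], [2,6,7], [2,8,9], [3,5,8], [3,6,7], [3,6,9], [3,7,8], [4,5,6], [4,6,9], [4,7,8], [4,8,9]

giving chain groups C_0 ≅ Z^9, C_1 ≅ Z^27, C_2 ≅ Z^18.

The boundary map ∂_1: C_1 → C_0 is given by ∂[p,q] = [q] − [p]. For instance
  ∂[2,5] = [5] − [2].
The 9×27 boundary matrix has rank 8 and Smith normal form diag(1,1,1,1,1,1,1,1).

The boundary map ∂_2: C_2 → C_1 maps a triangle to the signed sum of its edges. For instance
  ∂[3,5,8] = [5,8] − [3,8] + [3,5],
  ∂[3,6,9] = [6,9] − [3,9] + [3,6].
The resulting 27×18 matrix has rank 17, and its Smith normal form has invariant factors (1,1,1,1,1,1,1,1,1,1,1,1,1,1,1,1,1).

Computing H_k = (kernel of ∂_k) / (image of ∂_{k+1}):

  H_0: rank C_0 − rank ∂_1 = 9 − 8 = 1, and the invariant factors of ∂_1 are all 1, so H_0 ≅ Z.
  H_1: rank ker ∂_1 − rank ∂_2 = (27 − 8) − 17 = 2, and the invariant factors of ∂_2 are all 1, so H_1 ≅ Z^2.
  H_2: rank ker ∂_2 − rank ∂_3 = (18 − 17) − 0 = 1, and there is no ∂_3, so H_2 ≅ Z.

(K is a triangulation of the torus T^2.)

H_0 = Z,  H_1 = Z^2,  H_2 = Z.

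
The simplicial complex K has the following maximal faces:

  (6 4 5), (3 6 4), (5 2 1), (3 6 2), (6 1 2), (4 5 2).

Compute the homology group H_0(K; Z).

Order the vertices as 1 < 2 < 3 < 4 < 5 < 6. Listing each simplex with vertices in this order, K has dimension 2 with simplices:

  0-simplices (6): [1], [2], [3], [4], [5], [6]
  1-simplices (12): [1,2], [1,5], [1,6], [2,3], [2,4], [2,5], [2,6], [3,4], [3,6], [4,5], [4,6], [5,6]
  2-simplices (6): [1,2,5], [1,2,6], [2,3,6], [2,4,5], [3,4,6], [4,5,6]

giving chain groups C_0 ≅ Z^6, C_1 ≅ Z^12, C_2 ≅ Z^6.

Boundary ∂_1: C_1 → C_0 maps an edge to its endpoints' difference, ∂[p,q] = q − p.
As a 6×12 matrix over Z this has rank 5, with invariant factors (1,1,1,1,1).

Boundary ∂_2: C_2 → C_1 acts by ∂[p,q,r] = [q,r] − [p,r] + [p,q]. For instance
  ∂[3,4,6] = [4,6] − [3,6] + [3,4],
  ∂[4,5,6] = [5,6] − [4,6] + [4,5].
This gives a 12×6 integer matrix of rank 6; reducing to Smith normal form yields diagonal entries (1,1,1,1,1,1).

Reading off H_k = ker ∂_k / im ∂_{k+1}:

  H_0: rank C_0 − rank ∂_1 = 6 − 5 = 1, and the invariant factors of ∂_1 are all 1, so H_0 = Z.

(K is a triangulation of the cylinder S^1 x I.)

H_0 = Z.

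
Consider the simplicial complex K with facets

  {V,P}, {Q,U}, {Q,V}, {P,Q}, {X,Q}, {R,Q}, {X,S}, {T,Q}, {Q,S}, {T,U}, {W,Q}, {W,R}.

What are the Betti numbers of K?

b_0 = 1, b_1 = 4.

Take the total order P < Q < R < S < T < U < V < W < X on the vertex set. Then K (dimension 1) consists of the simplices:

  0-simplices (9): P, Q, R, S, T, U, V, W, X
  1-simplices (12): PQ, PV, QR, QS, QT, QU, QV, QW, QX, RW, SX, TU

giving chain groups C_0 ≅ Z^9, C_1 ≅ Z^12.

Boundary ∂_1: C_1 → C_0 sends each edge [p,q] (with p < q) to q − p. For instance
  ∂QT = T − Q.
The 9×12 boundary matrix has rank 8 and Smith normal form diag(1,1,1,1,1,1,1,1).

From H_k ≅ ker(∂_k) / im(∂_{k+1}) we obtain:

  H_0: rank C_0 − rank ∂_1 = 9 − 8 = 1, and the invariant factors of ∂_1 are all 1, so H_0 = Z.
  H_1: rank ker ∂_1 − rank ∂_2 = (12 − 8) − 0 = 4, and there is no ∂_2, so H_1 = Z^4.

Hence the Betti numbers are b_0 = 1, b_1 = 4.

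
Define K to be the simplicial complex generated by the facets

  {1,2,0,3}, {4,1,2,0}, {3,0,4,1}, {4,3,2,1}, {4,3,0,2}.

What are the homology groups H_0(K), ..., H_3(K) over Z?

Take the total order 0 < 1 < 2 < 3 < 4 on the vertex set. Then K (dimension 3) consists of the simplices:

  0-simplices (5): [0], [1], [2], [3], [4]
  1-simplices (10): [0,1], [0,2], [0,3], [0,4], [1,2], [1,3], [1,4], [2,3], [2,4], [3,4]
  2-simplices (10): [0,1,2], [0,1,3], [0,1,4], [0,2,3], [0,2,4], [0,3,4], [1,2,3], [1,2,4], [1,3,4], [2,3,4]
  3-simplices (5): [0,1,2,3], [0,1,2,4], [0,1,3,4], [0,2,3,4], [1,2,3,4]

giving chain groups C_0 ≅ Z^5, C_1 ≅ Z^10, C_2 ≅ Z^10, C_3 ≅ Z^5.

∂_1: C_1 → C_0 sends each edge [p,q] (with p < q) to q − p. For instance
  ∂[0,1] = [1] − [0].
This gives a 5×10 integer matrix of rank 4; reducing to Smith normal form yields diagonal entries (1,1,1,1).

∂_2: C_2 → C_1 maps a triangle to the signed sum of its edges. For instance
  ∂[1,2,4] = [2,4] − [1,4] + [1,2],
  ∂[0,3,4] = [3,4] − [0,4] + [0,3].
The resulting 10×10 matrix has rank 6, and its Smith normal form has invariant factors (1,1,1,1,1,1).

The boundary map ∂_3: C_3 → C_2 sends each 3-simplex σ to the alternating sum Σ_i (−1)^i (σ with its i-th vertex removed). For instance
  ∂[0,2,3,4] = [2,3,4] − [0,3,4] + [0,2,4] − [0,2,3],
  ∂[0,1,2,3] = [1,2,3] − [0,2,3] + [0,1,3] − [0,1,2].
This gives a 10×5 integer matrix of rank 4; reducing to Smith normal form yields diagonal entries (1,1,1,1).

Computing H_k = (kernel of ∂_k) / (image of ∂_{k+1}):

  H_0: rank C_0 − rank ∂_1 = 5 − 4 = 1, and the invariant factors of ∂_1 are all 1, so H_0 ≅ Z.
  H_1: rank ker ∂_1 − rank ∂_2 = (10 − 4) − 6 = 0, and the invariant factors of ∂_2 are all 1, so H_1 ≅ 0.
  H_2: rank ker ∂_2 − rank ∂_3 = (10 − 6) − 4 = 0, and the invariant factors of ∂_3 are all 1, so H_2 ≅ 0.
  H_3: rank ker ∂_3 − rank ∂_4 = (5 − 4) − 0 = 1, and there is no ∂_4, so H_3 ≅ Z.

As a check, the Euler characteristic is 5 − 10 + 10 − 5 = 0, which agrees with 1 − 0 + 0 − 1 = 0.
(K is a triangulation of the 3-sphere S^3.)

H_0 = Z,  H_1 = 0,  H_2 = 0,  H_3 = Z.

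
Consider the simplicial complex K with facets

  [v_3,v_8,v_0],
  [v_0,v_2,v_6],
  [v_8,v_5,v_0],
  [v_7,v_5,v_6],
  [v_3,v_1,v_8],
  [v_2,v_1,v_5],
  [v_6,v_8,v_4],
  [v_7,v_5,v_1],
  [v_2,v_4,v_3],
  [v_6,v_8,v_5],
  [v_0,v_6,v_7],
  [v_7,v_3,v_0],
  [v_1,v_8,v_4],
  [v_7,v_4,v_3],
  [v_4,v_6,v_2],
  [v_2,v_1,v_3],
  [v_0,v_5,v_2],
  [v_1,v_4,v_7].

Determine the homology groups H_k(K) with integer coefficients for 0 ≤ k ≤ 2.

H_0 ≅ Z,  H_1 ≅ Z ⊕ Z_2,  H_2 = 0.

We work with the vertex ordering v_0 < v_1 < v_2 < v_3 < v_4 < v_5 < v_6 < v_7 < v_8. The simplices of K, each written with vertices in increasing order, are:

  0-simplices (9): [v_0], [v_1], [v_2], [v_3], [v_4], [v_5], [v_6], [v_7], [v_8]
  1-simplices (27): (27 of them)
  2-simplices (18): (18 of them)

Hence C_0 ≅ Z^9, C_1 ≅ Z^27, C_2 ≅ Z^18.

∂_1: C_1 → C_0 is given by ∂[p,q] = [q] − [p].
The resulting 9×27 matrix has rank 8, and its Smith normal form has invariant factors (1,1,1,1,1,1,1,1).

The boundary map ∂_2: C_2 → C_1 sends each 2-simplex [p,q,r] to [q,r] − [p,r] + [p,q]. For instance
  ∂[v_5,v_6,v_7] = [v_6,v_7] − [v_5,v_7] + [v_5,v_6],
  ∂[v_1,v_4,v_7] = [v_4,v_7] − [v_1,v_7] + [v_1,v_4].
This gives a 27×18 integer matrix of rank 18; reducing to Smith normal form yields diagonal entries (1,1,1,1,1,1,1,1,1,1,1,1,1,1,1,1,1,2).

From H_k ≅ ker(∂_k) / im(∂_{k+1}) we obtain:

  H_0: rank C_0 − rank ∂_1 = 9 − 8 = 1, and the invariant factors of ∂_1 are all 1, so H_0 ≅ Z.
  H_1: rank ker ∂_1 − rank ∂_2 = (27 − 8) − 18 = 1, and ∂_2 has invariant factor 2 > 1, so H_1 ≅ Z ⊕ Z_2.
  H_2: rank ker ∂_2 − rank ∂_3 = (18 − 18) − 0 = 0, and there is no ∂_3, so H_2 ≅ 0.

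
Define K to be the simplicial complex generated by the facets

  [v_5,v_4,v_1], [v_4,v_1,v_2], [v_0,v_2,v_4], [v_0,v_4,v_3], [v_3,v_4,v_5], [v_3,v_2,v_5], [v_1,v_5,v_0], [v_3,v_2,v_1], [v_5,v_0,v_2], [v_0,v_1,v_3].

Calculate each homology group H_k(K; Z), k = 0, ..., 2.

H_0 = Z,  H_1 = Z_2,  H_2 = 0.

We work with the vertex ordering v_0 < v_1 < v_2 < v_3 < v_4 < v_5. The simplices of K, each written with vertices in increasing order, are:

  0-simplices (6): [v_0], [v_1], [v_2], [v_3], [v_4], [v_5]
  1-simplices (15): (15 of them)
  2-simplices (10): [v_0,v_1,v_3], [v_0,v_1,v_5], [v_0,v_2,v_4], [v_0,v_2,v_5], [v_0,v_3,v_4], [v_1,v_2,v_3], [v_1,v_2,v_4], [v_1,v_4,v_5], [v_2,v_3,v_5], [v_3,v_4,v_5]

so the chain groups are C_0 ≅ Z^6, C_1 ≅ Z^15, C_2 ≅ Z^10.

The boundary map ∂_1: C_1 → C_0 is given by ∂[p,q] = [q] − [p]. For instance
  ∂[v_1,v_3] = [v_3] − [v_1].
The 6×15 boundary matrix has rank 5 and Smith normal form diag(1,1,1,1,1).

The boundary map ∂_2: C_2 → C_1 sends each 2-simplex [p,q,r] to [q,r] − [p,r] + [p,q]. For instance
  ∂[v_1,v_2,v_3] = [v_2,v_3] − [v_1,v_3] + [v_1,v_2],
  ∂[v_0,v_2,v_4] = [v_2,v_4] − [v_0,v_4] + [v_0,v_2].
The resulting 15×10 matrix has rank 10, and its Smith normal form has invariant factors (1,1,1,1,1,1,1,1,1,2).

Reading off H_k = ker ∂_k / im ∂_{k+1}:

  H_0: rank C_0 − rank ∂_1 = 6 − 5 = 1, and the invariant factors of ∂_1 are all 1, so H_0 ≅ Z.
  H_1: rank ker ∂_1 − rank ∂_2 = (15 − 5) − 10 = 0, and ∂_2 has invariant factor 2 > 1, so H_1 ≅ Z_2.
  H_2: rank ker ∂_2 − rank ∂_3 = (10 − 10) − 0 = 0, and there is no ∂_3, so H_2 ≅ 0.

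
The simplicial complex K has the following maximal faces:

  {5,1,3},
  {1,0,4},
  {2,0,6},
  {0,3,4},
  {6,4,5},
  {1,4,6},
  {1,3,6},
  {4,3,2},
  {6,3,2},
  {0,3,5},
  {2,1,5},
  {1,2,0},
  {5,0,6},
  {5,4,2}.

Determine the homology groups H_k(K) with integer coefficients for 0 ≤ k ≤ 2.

H_0 = Z,  H_1 = Z^2,  H_2 = Z.

We work with the vertex ordering 0 < 1 < 2 < 3 < 4 < 5 < 6. The simplices of K, each written with vertices in increasing order, are:

  0-simplices (7): [0], [1], [2], [3], [4], [5], [6]
  1-simplices (21): [0,1], [0,2], [0,3], [0,4], [0,5], [0,6], [1,2], [1,3], [1,4], [1,5], [1,6], [2,3], [2,4], [2,5], [2,6], [3,4], [3,5], [3,6], [4,5], [4,6], [5,6]
  2-simplices (14): [0,1,2], [0,1,4], [0,2,6], [0,3,4], [0,3,5], [0,5,6], [1,2,5], [1,3,5], [1,3,6], [1,4,6], [2,3,4], [2,3,6], [2,4,5], [4,5,6]

Hence C_0 ≅ Z^7, C_1 ≅ Z^21, C_2 ≅ Z^14.

∂_1: C_1 → C_0 maps an edge to its endpoints' difference, ∂[p,q] = q − p.
As a 7×21 matrix over Z this has rank 6, with invariant factors (1,1,1,1,1,1).

The boundary map ∂_2: C_2 → C_1 sends each 2-simplex [p,q,r] to [q,r] − [p,r] + [p,q]. For instance
  ∂[0,5,6] = [5,6] − [0,6] + [0,5],
  ∂[2,3,4] = [3,4] − [2,4] + [2,3].
As a 21×14 matrix over Z this has rank 13, with invariant factors (1,1,1,1,1,1,1,1,1,1,1,1,1).

Computing H_k = (kernel of ∂_k) / (image of ∂_{k+1}):

  H_0: rank C_0 − rank ∂_1 = 7 − 6 = 1, and the invariant factors of ∂_1 are all 1, so H_0 = Z.
  H_1: rank ker ∂_1 − rank ∂_2 = (21 − 6) − 13 = 2, and the invariant factors of ∂_2 are all 1, so H_1 = Z^2.
  H_2: rank ker ∂_2 − rank ∂_3 = (14 − 13) − 0 = 1, and there is no ∂_3, so H_2 = Z.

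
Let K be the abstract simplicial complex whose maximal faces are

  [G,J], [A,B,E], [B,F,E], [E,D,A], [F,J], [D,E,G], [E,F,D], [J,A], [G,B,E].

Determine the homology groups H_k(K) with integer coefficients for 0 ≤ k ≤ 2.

H_0 ≅ Z,  H_1 ≅ Z^2,  H_2 = 0.

Take the total order A < B < D < E < F < G < J on the vertex set. Then K (dimension 2) consists of the simplices:

  0-simplices (7): A, B, D, E, F, G, J
  1-simplices (14): AB, AD, AE, AJ, BE, BF, BG, DE, DF, DG, EF, EG, FJ, GJ
  2-simplices (6): ABE, ADE, BEF, BEG, DEF, DEG

giving chain groups C_0 ≅ Z^7, C_1 ≅ Z^14, C_2 ≅ Z^6.

The boundary map ∂_1: C_1 → C_0 maps an edge to its endpoints' difference, ∂[p,q] = q − p. For instance
  ∂EG = G − E.
The 7×14 boundary matrix has rank 6 and Smith normal form diag(1,1,1,1,1,1).

∂_2: C_2 → C_1 sends each 2-simplex [p,q,r] to [q,r] − [p,r] + [p,q]. For instance
  ∂BEG = EG − BG + BE,
  ∂ABE = BE − AE + AB.
This gives a 14×6 integer matrix of rank 6; reducing to Smith normal form yields diagonal entries (1,1,1,1,1,1).

Now H_k = ker ∂_k / im ∂_{k+1}, so:

  H_0: rank C_0 − rank ∂_1 = 7 − 6 = 1, and the invariant factors of ∂_1 are all 1, so H_0 ≅ Z.
  H_1: rank ker ∂_1 − rank ∂_2 = (14 − 6) − 6 = 2, and the invariant factors of ∂_2 are all 1, so H_1 ≅ Z^2.
  H_2: rank ker ∂_2 − rank ∂_3 = (6 − 6) − 0 = 0, and there is no ∂_3, so H_2 ≅ 0.

As a check, the Euler characteristic is 7 − 14 + 6 = -1, which agrees with 1 − 2 + 0 = -1.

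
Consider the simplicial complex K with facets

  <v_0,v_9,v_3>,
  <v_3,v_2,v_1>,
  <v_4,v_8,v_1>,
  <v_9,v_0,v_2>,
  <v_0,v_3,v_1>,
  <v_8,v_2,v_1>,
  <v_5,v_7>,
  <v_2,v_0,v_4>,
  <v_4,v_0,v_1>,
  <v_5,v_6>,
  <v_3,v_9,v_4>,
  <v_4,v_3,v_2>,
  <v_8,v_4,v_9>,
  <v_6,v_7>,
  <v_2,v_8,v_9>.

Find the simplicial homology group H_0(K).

H_0 = Z^2.

Order the vertices as v_0 < v_1 < v_2 < v_3 < v_4 < v_5 < v_6 < v_7 < v_8 < v_9. Listing each simplex with vertices in this order, K has dimension 2 with simplices:

  0-simplices (10): [v_0], [v_1], [v_2], [v_3], [v_4], [v_5], [v_6], [v_7], [v_8], [v_9]
  1-simplices (21): (21 of them)
  2-simplices (12): (12 of them)

so the chain groups are C_0 ≅ Z^10, C_1 ≅ Z^21, C_2 ≅ Z^12.

Boundary ∂_1: C_1 → C_0 maps an edge to its endpoints' difference, ∂[p,q] = q − p.
The resulting 10×21 matrix has rank 8, and its Smith normal form has invariant factors (1,1,1,1,1,1,1,1).

The boundary map ∂_2: C_2 → C_1 sends each 2-simplex [p,q,r] to [q,r] − [p,r] + [p,q]. For instance
  ∂[v_1,v_4,v_8] = [v_4,v_8] − [v_1,v_8] + [v_1,v_4],
  ∂[v_2,v_8,v_9] = [v_8,v_9] − [v_2,v_9] + [v_2,v_8].
This gives a 21×12 integer matrix of rank 12; reducing to Smith normal form yields diagonal entries (1,1,1,1,1,1,1,1,1,1,1,2).

From H_k ≅ ker(∂_k) / im(∂_{k+1}) we obtain:

  H_0: rank C_0 − rank ∂_1 = 10 − 8 = 2, and the invariant factors of ∂_1 are all 1, so H_0 ≅ Z^2.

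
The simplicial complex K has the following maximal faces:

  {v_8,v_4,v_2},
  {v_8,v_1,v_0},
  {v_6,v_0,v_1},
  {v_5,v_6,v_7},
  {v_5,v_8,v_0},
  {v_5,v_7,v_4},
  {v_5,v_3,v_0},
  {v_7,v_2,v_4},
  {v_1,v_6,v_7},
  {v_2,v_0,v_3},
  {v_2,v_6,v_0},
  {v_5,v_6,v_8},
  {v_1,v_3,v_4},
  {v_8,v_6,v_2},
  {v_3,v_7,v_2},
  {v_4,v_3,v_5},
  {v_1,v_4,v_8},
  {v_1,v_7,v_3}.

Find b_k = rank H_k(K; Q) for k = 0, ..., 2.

b_0 = 1, b_1 = 1, b_2 = 0.

Fix the vertex order v_0 < v_1 < v_2 < v_3 < v_4 < v_5 < v_6 < v_7 < v_8 and write every simplex with vertices in increasing order. Then dim K = 2 and the simplices of K are:

  0-simplices (9): [v_0], [v_1], [v_2], [v_3], [v_4], [v_5], [v_6], [v_7], [v_8]
  1-simplices (27): (27 of them)
  2-simplices (18): (18 of them)

giving chain groups C_0 ≅ Z^9, C_1 ≅ Z^27, C_2 ≅ Z^18.

Boundary ∂_1: C_1 → C_0 maps an edge to its endpoints' difference, ∂[p,q] = q − p.
This gives a 9×27 integer matrix of rank 8; reducing to Smith normal form yields diagonal entries (1,1,1,1,1,1,1,1).

The boundary map ∂_2: C_2 → C_1 sends each 2-simplex [p,q,r] to [q,r] − [p,r] + [p,q]. For instance
  ∂[v_1,v_3,v_7] = [v_3,v_7] − [v_1,v_7] + [v_1,v_3],
  ∂[v_5,v_6,v_7] = [v_6,v_7] − [v_5,v_7] + [v_5,v_6].
The 27×18 boundary matrix has rank 18 and Smith normal form diag(1,1,1,1,1,1,1,1,1,1,1,1,1,1,1,1,1,2).

Now H_k = ker ∂_k / im ∂_{k+1}, so:

  H_0: rank C_0 − rank ∂_1 = 9 − 8 = 1, and the invariant factors of ∂_1 are all 1, so H_0 = Z.
  H_1: rank ker ∂_1 − rank ∂_2 = (27 − 8) − 18 = 1, and ∂_2 has invariant factor 2 > 1, so H_1 = Z ⊕ Z/2Z.
  H_2: rank ker ∂_2 − rank ∂_3 = (18 − 18) − 0 = 0, and there is no ∂_3, so H_2 = 0.

(K is a triangulation of the Klein bottle.)

Hence the Betti numbers are b_0 = 1, b_1 = 1, b_2 = 0.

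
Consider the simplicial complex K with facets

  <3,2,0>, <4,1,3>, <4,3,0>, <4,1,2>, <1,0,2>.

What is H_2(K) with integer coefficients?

H_2 = 0.

Order the vertices as 0 < 1 < 2 < 3 < 4. Listing each simplex with vertices in this order, K has dimension 2 with simplices:

  0-simplices (5): [0], [1], [2], [3], [4]
  1-simplices (10): [0,1], [0,2], [0,3], [0,4], [1,2], [1,3], [1,4], [2,3], [2,4], [3,4]
  2-simplices (5): [0,1,2], [0,2,3], [0,3,4], [1,2,4], [1,3,4]

Hence C_0 ≅ Z^5, C_1 ≅ Z^10, C_2 ≅ Z^5.

Boundary ∂_1: C_1 → C_0 maps an edge to its endpoints' difference, ∂[p,q] = q − p. For instance
  ∂[0,3] = [3] − [0].
This gives a 5×10 integer matrix of rank 4; reducing to Smith normal form yields diagonal entries (1,1,1,1).

∂_2: C_2 → C_1 sends each 2-simplex [p,q,r] to [q,r] − [p,r] + [p,q]. For instance
  ∂[1,3,4] = [3,4] − [1,4] + [1,3],
  ∂[0,1,2] = [1,2] − [0,2] + [0,1].
The 10×5 boundary matrix has rank 5 and Smith normal form diag(1,1,1,1,1).

Computing H_k = (kernel of ∂_k) / (image of ∂_{k+1}):

  H_2: rank ker ∂_2 − rank ∂_3 = (5 − 5) − 0 = 0, and there is no ∂_3, so H_2 = 0.

(K is a triangulation of the Möbius band.)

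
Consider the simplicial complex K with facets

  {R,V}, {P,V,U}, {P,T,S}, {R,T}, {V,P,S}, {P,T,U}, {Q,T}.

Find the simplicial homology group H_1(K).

H_1 = Z.

Order the vertices as P < Q < R < S < T < U < V. Listing each simplex with vertices in this order, K has dimension 2 with simplices:

  0-simplices (7): P, Q, R, S, T, U, V
  1-simplices (11): PS, PT, PU, PV, QT, RT, RV, ST, SV, TU, UV
  2-simplices (4): PST, PSV, PTU, PUV

giving chain groups C_0 ≅ Z^7, C_1 ≅ Z^11, C_2 ≅ Z^4.

∂_1: C_1 → C_0 sends each edge [p,q] (with p < q) to q − p. For instance
  ∂TU = U − T.
The 7×11 boundary matrix has rank 6 and Smith normal form diag(1,1,1,1,1,1).

∂_2: C_2 → C_1 maps a triangle to the signed sum of its edges. For instance
  ∂PST = ST − PT + PS,
  ∂PSV = SV − PV + PS.
This gives a 11×4 integer matrix of rank 4; reducing to Smith normal form yields diagonal entries (1,1,1,1).

Reading off H_k = ker ∂_k / im ∂_{k+1}:

  H_1: rank ker ∂_1 − rank ∂_2 = (11 − 6) − 4 = 1, and the invariant factors of ∂_2 are all 1, so H_1 = Z.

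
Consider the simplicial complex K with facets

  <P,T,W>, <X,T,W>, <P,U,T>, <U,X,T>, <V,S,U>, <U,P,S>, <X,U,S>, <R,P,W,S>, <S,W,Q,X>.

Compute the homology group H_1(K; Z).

H_1 = 0.

Order the vertices as P < Q < R < S < T < U < V < W < X. Listing each simplex with vertices in this order, K has dimension 3 with simplices:

  0-simplices (9): P, Q, R, S, T, U, V, W, X
  1-simplices (20): PR, PS, PT, PU, PW, QS, QW, QX, RS, RW, SU, SV, SW, SX, TU, TW, TX, UV, UX, WX
  2-simplices (15): PRS, PRW, PSU, PSW, PTU, PTW, QSW, QSX, QWX, RSW, SUV, SUX, SWX, TUX, TWX
  3-simplices (2): PRSW, QSWX

giving chain groups C_0 ≅ Z^9, C_1 ≅ Z^20, C_2 ≅ Z^15, C_3 ≅ Z^2.

The boundary map ∂_1: C_1 → C_0 sends each edge [p,q] (with p < q) to q − p.
This gives a 9×20 integer matrix of rank 8; reducing to Smith normal form yields diagonal entries (1,1,1,1,1,1,1,1).

The boundary map ∂_2: C_2 → C_1 sends each 2-simplex [p,q,r] to [q,r] − [p,r] + [p,q]. For instance
  ∂PRS = RS − PS + PR,
  ∂PRW = RW − PW + PR.
The 20×15 boundary matrix has rank 12 and Smith normal form diag(1,1,1,1,1,1,1,1,1,1,1,1).

Boundary ∂_3: C_3 → C_2 sends each 3-simplex σ to the alternating sum Σ_i (−1)^i (σ with its i-th vertex removed). For instance
  ∂QSWX = SWX − QWX + QSX − QSW,
  ∂PRSW = RSW − PSW + PRW − PRS.
The 15×2 boundary matrix has rank 2 and Smith normal form diag(1,1).

From H_k ≅ ker(∂_k) / im(∂_{k+1}) we obtain:

  H_1: rank ker ∂_1 − rank ∂_2 = (20 − 8) − 12 = 0, and the invariant factors of ∂_2 are all 1, so H_1 ≅ 0.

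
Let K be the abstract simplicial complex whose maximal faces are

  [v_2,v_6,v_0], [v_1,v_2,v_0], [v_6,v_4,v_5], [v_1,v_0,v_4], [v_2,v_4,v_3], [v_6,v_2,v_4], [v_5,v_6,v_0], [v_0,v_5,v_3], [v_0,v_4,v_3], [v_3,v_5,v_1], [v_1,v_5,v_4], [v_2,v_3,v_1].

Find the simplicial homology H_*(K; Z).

H_0 = Z,  H_1 = Z/2,  H_2 = 0.

Order the vertices as v_0 < v_1 < v_2 < v_3 < v_4 < v_5 < v_6. Listing each simplex with vertices in this order, K has dimension 2 with simplices:

  0-simplices (7): [v_0], [v_1], [v_2], [v_3], [v_4], [v_5], [v_6]
  1-simplices (18): (18 of them)
  2-simplices (12): (12 of them)

giving chain groups C_0 ≅ Z^7, C_1 ≅ Z^18, C_2 ≅ Z^12.

Boundary ∂_1: C_1 → C_0 sends each edge [p,q] (with p < q) to q − p. For instance
  ∂[v_1,v_4] = [v_4] − [v_1].
The 7×18 boundary matrix has rank 6 and Smith normal form diag(1,1,1,1,1,1).

∂_2: C_2 → C_1 acts by ∂[p,q,r] = [q,r] − [p,r] + [p,q]. For instance
  ∂[v_0,v_1,v_2] = [v_1,v_2] − [v_0,v_2] + [v_0,v_1],
  ∂[v_1,v_4,v_5] = [v_4,v_5] − [v_1,v_5] + [v_1,v_4].
The 18×12 boundary matrix has rank 12 and Smith normal form diag(1,1,1,1,1,1,1,1,1,1,1,2).

Reading off H_k = ker ∂_k / im ∂_{k+1}:

  H_0: rank C_0 − rank ∂_1 = 7 − 6 = 1, and the invariant factors of ∂_1 are all 1, so H_0 ≅ Z.
  H_1: rank ker ∂_1 − rank ∂_2 = (18 − 6) − 12 = 0, and ∂_2 has invariant factor 2 > 1, so H_1 ≅ Z/2.
  H_2: rank ker ∂_2 − rank ∂_3 = (12 − 12) − 0 = 0, and there is no ∂_3, so H_2 ≅ 0.

As a check, the Euler characteristic is 7 − 18 + 12 = 1, which agrees with 1 − 0 + 0 = 1.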